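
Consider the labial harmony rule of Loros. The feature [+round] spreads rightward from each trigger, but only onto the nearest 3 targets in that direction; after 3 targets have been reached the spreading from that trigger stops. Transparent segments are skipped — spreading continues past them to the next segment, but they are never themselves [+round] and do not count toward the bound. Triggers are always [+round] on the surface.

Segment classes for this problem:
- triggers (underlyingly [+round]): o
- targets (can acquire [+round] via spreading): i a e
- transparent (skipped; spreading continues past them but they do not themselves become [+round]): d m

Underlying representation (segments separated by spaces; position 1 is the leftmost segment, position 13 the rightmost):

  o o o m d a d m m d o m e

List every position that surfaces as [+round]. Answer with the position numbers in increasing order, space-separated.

From /o/ at 1 rightward: 2 /o/ is itself a trigger — this domain ends here.
From /o/ at 2 rightward: 3 /o/ is itself a trigger — this domain ends here.
From /o/ at 3 rightward: 4 /m/ transparent; 5 /d/ transparent; 6 /a/ → [+round]; 7 /d/ transparent; 8 /m/ transparent; 9 /m/ transparent; 10 /d/ transparent; 11 /o/ is itself a trigger — this domain ends here.
From /o/ at 11 rightward: 12 /m/ transparent; 13 /e/ → [+round]; word edge.

1 2 3 6 11 13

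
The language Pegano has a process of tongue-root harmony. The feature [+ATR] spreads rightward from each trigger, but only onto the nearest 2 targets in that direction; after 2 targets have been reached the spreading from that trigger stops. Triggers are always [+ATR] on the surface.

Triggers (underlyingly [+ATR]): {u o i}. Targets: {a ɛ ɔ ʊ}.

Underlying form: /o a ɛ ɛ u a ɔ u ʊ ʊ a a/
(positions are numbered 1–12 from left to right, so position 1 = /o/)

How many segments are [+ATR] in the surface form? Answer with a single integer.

9

From /o/ at 1 rightward: 2 /a/ → [+ATR]; 3 /ɛ/ → [+ATR]; bound reached.
From /u/ at 5 rightward: 6 /a/ → [+ATR]; 7 /ɔ/ → [+ATR]; bound reached.
From /u/ at 8 rightward: 9 /ʊ/ → [+ATR]; 10 /ʊ/ → [+ATR]; bound reached.
Targets with no active source: positions 4 11 12 stay [-ATR].
[+ATR] positions on the surface: 1 2 3 5 6 7 8 9 10.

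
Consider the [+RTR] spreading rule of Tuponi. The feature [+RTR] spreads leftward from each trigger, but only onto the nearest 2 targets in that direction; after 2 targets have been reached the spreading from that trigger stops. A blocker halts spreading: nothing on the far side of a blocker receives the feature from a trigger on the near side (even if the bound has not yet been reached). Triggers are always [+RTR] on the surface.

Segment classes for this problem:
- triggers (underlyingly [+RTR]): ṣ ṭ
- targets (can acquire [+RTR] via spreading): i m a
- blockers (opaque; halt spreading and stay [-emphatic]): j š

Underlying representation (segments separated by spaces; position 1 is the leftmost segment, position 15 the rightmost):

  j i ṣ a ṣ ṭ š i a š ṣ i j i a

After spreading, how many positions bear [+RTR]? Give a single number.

From /ṣ/ at 3 leftward: 2 /i/ → [+RTR]; 1 /j/ blocks.
From /ṣ/ at 5 leftward: 4 /a/ → [+RTR]; 3 /ṣ/ is itself a trigger — this domain ends here.
From /ṭ/ at 6 leftward: 5 /ṣ/ is itself a trigger — this domain ends here.
From /ṣ/ at 11 leftward: 10 /š/ blocks.
Targets with no active source: positions 8 9 12 14 15 stay [-emphatic].
[+RTR] positions on the surface: 2 3 4 5 6 11.

6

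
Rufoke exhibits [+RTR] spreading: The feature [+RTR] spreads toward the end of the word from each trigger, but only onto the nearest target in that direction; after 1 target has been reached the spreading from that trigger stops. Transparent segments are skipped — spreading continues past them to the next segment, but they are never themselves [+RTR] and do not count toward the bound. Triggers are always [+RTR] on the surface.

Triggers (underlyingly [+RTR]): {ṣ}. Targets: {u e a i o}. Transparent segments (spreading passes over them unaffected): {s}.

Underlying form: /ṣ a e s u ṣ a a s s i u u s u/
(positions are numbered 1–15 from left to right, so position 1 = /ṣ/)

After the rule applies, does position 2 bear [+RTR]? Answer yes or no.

From /ṣ/ at 1 rightward: 2 /a/ → [+RTR]; bound reached.
From /ṣ/ at 6 rightward: 7 /a/ → [+RTR]; bound reached.
Targets with no active source: positions 3 5 8 11 12 13 15 stay [-emphatic].
[+RTR] positions on the surface: 1 2 6 7.

yes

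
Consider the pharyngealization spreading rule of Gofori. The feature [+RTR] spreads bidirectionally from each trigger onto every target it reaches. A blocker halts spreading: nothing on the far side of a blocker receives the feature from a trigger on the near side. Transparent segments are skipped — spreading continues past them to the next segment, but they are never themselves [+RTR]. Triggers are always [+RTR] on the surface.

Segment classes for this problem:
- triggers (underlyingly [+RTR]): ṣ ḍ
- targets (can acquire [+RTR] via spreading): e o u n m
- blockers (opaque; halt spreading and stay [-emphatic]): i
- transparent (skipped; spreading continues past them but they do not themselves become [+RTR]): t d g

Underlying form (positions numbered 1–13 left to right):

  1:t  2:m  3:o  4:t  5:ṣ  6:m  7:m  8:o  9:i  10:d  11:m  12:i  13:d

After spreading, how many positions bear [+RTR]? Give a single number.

6

From /ṣ/ at 5 rightward: 6 /m/ → [+RTR]; 7 /m/ → [+RTR]; 8 /o/ → [+RTR]; 9 /i/ blocks.
From /ṣ/ at 5 leftward: 4 /t/ transparent; 3 /o/ → [+RTR]; 2 /m/ → [+RTR]; 1 /t/ transparent; word edge.
Target with no active source: position 11 stays [-emphatic].
[+RTR] positions on the surface: 2 3 5 6 7 8.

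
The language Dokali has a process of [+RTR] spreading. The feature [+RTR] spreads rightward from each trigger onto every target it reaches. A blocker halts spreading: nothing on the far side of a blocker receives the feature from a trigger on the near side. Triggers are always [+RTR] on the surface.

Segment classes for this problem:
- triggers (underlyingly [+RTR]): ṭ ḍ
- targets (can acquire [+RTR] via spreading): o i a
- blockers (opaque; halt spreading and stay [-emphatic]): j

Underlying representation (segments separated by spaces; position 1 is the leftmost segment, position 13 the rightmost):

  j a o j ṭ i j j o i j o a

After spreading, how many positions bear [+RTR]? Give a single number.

From /ṭ/ at 5 rightward: 6 /i/ → [+RTR]; 7 /j/ blocks.
Targets with no active source: positions 2 3 9 10 12 13 stay [-emphatic].
[+RTR] positions on the surface: 5 6.

2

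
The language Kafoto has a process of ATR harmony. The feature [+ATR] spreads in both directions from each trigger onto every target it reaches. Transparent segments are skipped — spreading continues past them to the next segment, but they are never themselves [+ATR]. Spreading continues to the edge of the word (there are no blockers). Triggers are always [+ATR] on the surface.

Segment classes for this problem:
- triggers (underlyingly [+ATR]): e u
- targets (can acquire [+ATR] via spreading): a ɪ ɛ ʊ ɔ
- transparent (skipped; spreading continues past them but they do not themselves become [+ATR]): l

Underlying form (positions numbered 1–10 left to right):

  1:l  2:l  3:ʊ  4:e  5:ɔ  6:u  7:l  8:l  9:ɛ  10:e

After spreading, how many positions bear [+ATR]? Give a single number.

From /e/ at 4 rightward: 5 /ɔ/ → [+ATR]; 6 /u/ is itself a trigger — this domain ends here.
From /e/ at 4 leftward: 3 /ʊ/ → [+ATR]; 2 /l/ transparent; 1 /l/ transparent; word edge.
From /u/ at 6 rightward: 7 /l/ transparent; 8 /l/ transparent; 9 /ɛ/ → [+ATR]; 10 /e/ is itself a trigger — this domain ends here.
From /u/ at 6 leftward: 5 /ɔ/ → [+ATR]; 4 /e/ is itself a trigger — this domain ends here.
From /e/ at 10 rightward: word edge.
From /e/ at 10 leftward: 9 /ɛ/ → [+ATR]; 8 /l/ transparent; 7 /l/ transparent; 6 /u/ is itself a trigger — this domain ends here.
[+ATR] positions on the surface: 3 4 5 6 9 10.

6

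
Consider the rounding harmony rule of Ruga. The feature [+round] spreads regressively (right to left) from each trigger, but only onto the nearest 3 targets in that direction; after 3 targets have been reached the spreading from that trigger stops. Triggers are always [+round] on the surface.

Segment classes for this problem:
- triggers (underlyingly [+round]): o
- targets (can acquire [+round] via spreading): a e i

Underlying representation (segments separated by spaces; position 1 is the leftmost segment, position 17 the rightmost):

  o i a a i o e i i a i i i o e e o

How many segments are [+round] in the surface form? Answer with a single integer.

12

From /o/ at 1 leftward: word edge.
From /o/ at 6 leftward: 5 /i/ → [+round]; 4 /a/ → [+round]; 3 /a/ → [+round]; bound reached.
From /o/ at 14 leftward: 13 /i/ → [+round]; 12 /i/ → [+round]; 11 /i/ → [+round]; bound reached.
From /o/ at 17 leftward: 16 /e/ → [+round]; 15 /e/ → [+round]; 14 /o/ is itself a trigger — this domain ends here.
Targets with no active source: positions 2 7 8 9 10 stay [-round].
[+round] positions on the surface: 1 3 4 5 6 11 12 13 14 15 16 17.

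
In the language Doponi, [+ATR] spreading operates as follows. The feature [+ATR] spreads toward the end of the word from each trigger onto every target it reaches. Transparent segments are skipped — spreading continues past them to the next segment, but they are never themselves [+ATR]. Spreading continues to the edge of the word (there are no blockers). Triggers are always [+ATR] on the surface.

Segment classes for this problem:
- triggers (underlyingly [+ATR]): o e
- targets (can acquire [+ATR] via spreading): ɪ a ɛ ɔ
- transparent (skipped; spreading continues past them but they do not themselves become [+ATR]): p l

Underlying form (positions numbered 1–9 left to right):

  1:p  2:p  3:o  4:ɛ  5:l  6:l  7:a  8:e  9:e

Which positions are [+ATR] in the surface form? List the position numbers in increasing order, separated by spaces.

3 4 7 8 9

From /o/ at 3 rightward: 4 /ɛ/ → [+ATR]; 5 /l/ transparent; 6 /l/ transparent; 7 /a/ → [+ATR]; 8 /e/ is itself a trigger — this domain ends here.
From /e/ at 8 rightward: 9 /e/ is itself a trigger — this domain ends here.
From /e/ at 9 rightward: word edge.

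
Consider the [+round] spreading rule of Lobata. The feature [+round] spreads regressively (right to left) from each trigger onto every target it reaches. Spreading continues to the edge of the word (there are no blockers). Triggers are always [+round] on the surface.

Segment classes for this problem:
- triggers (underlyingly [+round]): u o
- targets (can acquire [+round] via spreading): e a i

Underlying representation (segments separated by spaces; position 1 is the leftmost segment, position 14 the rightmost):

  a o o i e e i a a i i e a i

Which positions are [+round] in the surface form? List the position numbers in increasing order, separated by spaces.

From /o/ at 2 leftward: 1 /a/ → [+round]; word edge.
From /o/ at 3 leftward: 2 /o/ is itself a trigger — this domain ends here.
Targets with no active source: positions 4 5 6 7 8 9 10 11 12 13 14 stay [-round].

1 2 3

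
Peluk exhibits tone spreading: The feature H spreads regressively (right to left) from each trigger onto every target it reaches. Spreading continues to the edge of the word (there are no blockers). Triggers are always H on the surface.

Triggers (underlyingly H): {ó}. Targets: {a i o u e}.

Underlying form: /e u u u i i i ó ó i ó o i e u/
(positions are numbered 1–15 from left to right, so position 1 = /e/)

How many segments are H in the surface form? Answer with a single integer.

From /ó/ at 8 leftward: 7 /i/ → H; 6 /i/ → H; 5 /i/ → H; 4 /u/ → H; 3 /u/ → H; 2 /u/ → H; 1 /e/ → H; word edge.
From /ó/ at 9 leftward: 8 /ó/ is itself a trigger — this domain ends here.
From /ó/ at 11 leftward: 10 /i/ → H; 9 /ó/ is itself a trigger — this domain ends here.
Targets with no active source: positions 12 13 14 15 stay [-high tone].
H positions on the surface: 1 2 3 4 5 6 7 8 9 10 11.

11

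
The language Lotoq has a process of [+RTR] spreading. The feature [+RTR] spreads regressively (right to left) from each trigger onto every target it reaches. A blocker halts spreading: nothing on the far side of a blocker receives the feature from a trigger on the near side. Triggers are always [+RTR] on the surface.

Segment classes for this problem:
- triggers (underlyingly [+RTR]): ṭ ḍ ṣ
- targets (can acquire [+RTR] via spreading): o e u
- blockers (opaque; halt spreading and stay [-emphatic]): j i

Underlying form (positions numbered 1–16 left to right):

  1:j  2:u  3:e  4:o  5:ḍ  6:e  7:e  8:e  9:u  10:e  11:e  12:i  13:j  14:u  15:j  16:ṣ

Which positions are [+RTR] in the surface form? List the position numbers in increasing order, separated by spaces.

From /ḍ/ at 5 leftward: 4 /o/ → [+RTR]; 3 /e/ → [+RTR]; 2 /u/ → [+RTR]; 1 /j/ blocks.
From /ṣ/ at 16 leftward: 15 /j/ blocks.
Targets with no active source: positions 6 7 8 9 10 11 14 stay [-emphatic].

2 3 4 5 16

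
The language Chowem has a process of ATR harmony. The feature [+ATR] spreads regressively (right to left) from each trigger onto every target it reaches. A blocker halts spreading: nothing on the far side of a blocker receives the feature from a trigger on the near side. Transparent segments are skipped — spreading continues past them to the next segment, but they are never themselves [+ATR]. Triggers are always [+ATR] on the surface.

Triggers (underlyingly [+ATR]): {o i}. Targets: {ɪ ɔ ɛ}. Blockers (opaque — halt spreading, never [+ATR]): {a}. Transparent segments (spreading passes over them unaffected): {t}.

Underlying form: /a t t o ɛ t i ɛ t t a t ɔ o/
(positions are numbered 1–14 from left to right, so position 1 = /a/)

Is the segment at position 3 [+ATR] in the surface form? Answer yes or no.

From /o/ at 4 leftward: 3 /t/ transparent; 2 /t/ transparent; 1 /a/ blocks.
From /i/ at 7 leftward: 6 /t/ transparent; 5 /ɛ/ → [+ATR]; 4 /o/ is itself a trigger — this domain ends here.
From /o/ at 14 leftward: 13 /ɔ/ → [+ATR]; 12 /t/ transparent; 11 /a/ blocks.
Target with no active source: position 8 stays [-ATR].
[+ATR] positions on the surface: 4 5 7 13 14.

no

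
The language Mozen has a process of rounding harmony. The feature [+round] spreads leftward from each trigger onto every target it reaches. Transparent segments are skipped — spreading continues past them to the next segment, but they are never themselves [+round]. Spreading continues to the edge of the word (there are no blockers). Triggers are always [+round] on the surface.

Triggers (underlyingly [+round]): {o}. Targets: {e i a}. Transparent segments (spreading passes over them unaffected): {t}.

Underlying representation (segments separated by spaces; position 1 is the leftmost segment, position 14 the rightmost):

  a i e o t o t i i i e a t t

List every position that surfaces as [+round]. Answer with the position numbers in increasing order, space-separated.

From /o/ at 4 leftward: 3 /e/ → [+round]; 2 /i/ → [+round]; 1 /a/ → [+round]; word edge.
From /o/ at 6 leftward: 5 /t/ transparent; 4 /o/ is itself a trigger — this domain ends here.
Targets with no active source: positions 8 9 10 11 12 stay [-round].

1 2 3 4 6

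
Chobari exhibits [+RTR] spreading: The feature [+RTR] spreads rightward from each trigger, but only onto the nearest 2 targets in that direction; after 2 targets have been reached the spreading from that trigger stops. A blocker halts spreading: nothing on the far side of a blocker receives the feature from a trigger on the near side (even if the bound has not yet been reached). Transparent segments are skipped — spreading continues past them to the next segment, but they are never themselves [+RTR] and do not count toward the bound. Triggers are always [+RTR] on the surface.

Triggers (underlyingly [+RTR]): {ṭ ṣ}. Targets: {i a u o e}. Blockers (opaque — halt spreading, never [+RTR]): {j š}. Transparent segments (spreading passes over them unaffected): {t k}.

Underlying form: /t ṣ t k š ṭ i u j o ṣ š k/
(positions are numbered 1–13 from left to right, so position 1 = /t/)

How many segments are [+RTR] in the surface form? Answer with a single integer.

5

From /ṣ/ at 2 rightward: 3 /t/ transparent; 4 /k/ transparent; 5 /š/ blocks.
From /ṭ/ at 6 rightward: 7 /i/ → [+RTR]; 8 /u/ → [+RTR]; bound reached.
From /ṣ/ at 11 rightward: 12 /š/ blocks.
Target with no active source: position 10 stays [-emphatic].
[+RTR] positions on the surface: 2 6 7 8 11.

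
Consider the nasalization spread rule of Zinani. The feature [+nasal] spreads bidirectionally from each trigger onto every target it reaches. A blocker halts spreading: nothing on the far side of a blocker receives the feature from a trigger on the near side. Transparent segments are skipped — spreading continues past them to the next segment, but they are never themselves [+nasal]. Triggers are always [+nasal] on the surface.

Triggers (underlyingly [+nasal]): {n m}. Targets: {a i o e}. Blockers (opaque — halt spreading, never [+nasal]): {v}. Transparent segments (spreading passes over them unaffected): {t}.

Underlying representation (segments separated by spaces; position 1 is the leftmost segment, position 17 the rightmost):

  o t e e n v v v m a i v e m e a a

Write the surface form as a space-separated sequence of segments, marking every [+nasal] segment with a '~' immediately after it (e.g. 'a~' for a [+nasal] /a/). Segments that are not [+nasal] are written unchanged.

o~ t e~ e~ n~ v v v m~ a~ i~ v e~ m~ e~ a~ a~

From /n/ at 5 rightward: 6 /v/ blocks.
From /n/ at 5 leftward: 4 /e/ → [+nasal]; 3 /e/ → [+nasal]; 2 /t/ transparent; 1 /o/ → [+nasal]; word edge.
From /m/ at 9 rightward: 10 /a/ → [+nasal]; 11 /i/ → [+nasal]; 12 /v/ blocks.
From /m/ at 9 leftward: 8 /v/ blocks.
From /m/ at 14 rightward: 15 /e/ → [+nasal]; 16 /a/ → [+nasal]; 17 /a/ → [+nasal]; word edge.
From /m/ at 14 leftward: 13 /e/ → [+nasal]; 12 /v/ blocks.
[+nasal] positions on the surface: 1 3 4 5 9 10 11 13 14 15 16 17.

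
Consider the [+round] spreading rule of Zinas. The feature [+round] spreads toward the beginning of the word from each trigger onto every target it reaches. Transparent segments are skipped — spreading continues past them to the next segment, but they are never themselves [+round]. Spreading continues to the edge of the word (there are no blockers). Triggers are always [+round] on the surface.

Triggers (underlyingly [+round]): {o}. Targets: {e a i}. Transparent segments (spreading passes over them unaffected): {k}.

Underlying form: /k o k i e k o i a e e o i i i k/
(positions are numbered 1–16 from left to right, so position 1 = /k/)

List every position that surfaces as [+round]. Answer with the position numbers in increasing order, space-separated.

2 4 5 7 8 9 10 11 12

From /o/ at 2 leftward: 1 /k/ transparent; word edge.
From /o/ at 7 leftward: 6 /k/ transparent; 5 /e/ → [+round]; 4 /i/ → [+round]; 3 /k/ transparent; 2 /o/ is itself a trigger — this domain ends here.
From /o/ at 12 leftward: 11 /e/ → [+round]; 10 /e/ → [+round]; 9 /a/ → [+round]; 8 /i/ → [+round]; 7 /o/ is itself a trigger — this domain ends here.
Targets with no active source: positions 13 14 15 stay [-round].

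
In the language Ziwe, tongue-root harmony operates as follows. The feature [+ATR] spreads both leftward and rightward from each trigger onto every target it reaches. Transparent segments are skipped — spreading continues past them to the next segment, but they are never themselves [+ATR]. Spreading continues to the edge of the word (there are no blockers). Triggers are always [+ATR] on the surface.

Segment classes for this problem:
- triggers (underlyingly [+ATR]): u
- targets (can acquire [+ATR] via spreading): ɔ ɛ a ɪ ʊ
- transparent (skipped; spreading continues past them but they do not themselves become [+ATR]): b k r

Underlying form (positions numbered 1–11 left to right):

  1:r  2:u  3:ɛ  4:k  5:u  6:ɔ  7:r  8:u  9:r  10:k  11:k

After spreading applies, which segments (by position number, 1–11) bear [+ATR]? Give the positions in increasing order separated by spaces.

From /u/ at 2 rightward: 3 /ɛ/ → [+ATR]; 4 /k/ transparent; 5 /u/ is itself a trigger — this domain ends here.
From /u/ at 2 leftward: 1 /r/ transparent; word edge.
From /u/ at 5 rightward: 6 /ɔ/ → [+ATR]; 7 /r/ transparent; 8 /u/ is itself a trigger — this domain ends here.
From /u/ at 5 leftward: 4 /k/ transparent; 3 /ɛ/ → [+ATR]; 2 /u/ is itself a trigger — this domain ends here.
From /u/ at 8 rightward: 9 /r/ transparent; 10 /k/ transparent; 11 /k/ transparent; word edge.
From /u/ at 8 leftward: 7 /r/ transparent; 6 /ɔ/ → [+ATR]; 5 /u/ is itself a trigger — this domain ends here.

2 3 5 6 8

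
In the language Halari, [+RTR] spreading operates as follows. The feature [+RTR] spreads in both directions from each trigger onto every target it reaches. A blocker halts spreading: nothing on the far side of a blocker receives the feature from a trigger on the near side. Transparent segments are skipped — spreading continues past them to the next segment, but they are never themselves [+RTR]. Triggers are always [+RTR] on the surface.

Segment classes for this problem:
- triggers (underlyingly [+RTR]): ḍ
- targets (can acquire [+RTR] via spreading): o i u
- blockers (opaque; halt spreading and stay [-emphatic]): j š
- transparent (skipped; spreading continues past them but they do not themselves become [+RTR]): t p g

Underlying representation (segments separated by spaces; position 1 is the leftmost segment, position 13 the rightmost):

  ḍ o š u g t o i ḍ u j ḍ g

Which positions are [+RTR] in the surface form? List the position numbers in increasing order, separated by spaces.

From /ḍ/ at 1 rightward: 2 /o/ → [+RTR]; 3 /š/ blocks.
From /ḍ/ at 1 leftward: word edge.
From /ḍ/ at 9 rightward: 10 /u/ → [+RTR]; 11 /j/ blocks.
From /ḍ/ at 9 leftward: 8 /i/ → [+RTR]; 7 /o/ → [+RTR]; 6 /t/ transparent; 5 /g/ transparent; 4 /u/ → [+RTR]; 3 /š/ blocks.
From /ḍ/ at 12 rightward: 13 /g/ transparent; word edge.
From /ḍ/ at 12 leftward: 11 /j/ blocks.

1 2 4 7 8 9 10 12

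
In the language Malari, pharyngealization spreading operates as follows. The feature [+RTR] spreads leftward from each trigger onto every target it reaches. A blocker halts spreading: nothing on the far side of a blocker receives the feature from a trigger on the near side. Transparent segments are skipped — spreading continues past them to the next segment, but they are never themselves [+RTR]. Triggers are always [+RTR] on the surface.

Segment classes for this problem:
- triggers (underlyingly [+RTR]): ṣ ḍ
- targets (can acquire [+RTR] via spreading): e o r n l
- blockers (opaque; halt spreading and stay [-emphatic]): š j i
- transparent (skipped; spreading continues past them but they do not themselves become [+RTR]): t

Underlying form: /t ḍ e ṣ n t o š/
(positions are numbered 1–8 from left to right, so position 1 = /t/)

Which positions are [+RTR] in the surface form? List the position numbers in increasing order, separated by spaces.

From /ḍ/ at 2 leftward: 1 /t/ transparent; word edge.
From /ṣ/ at 4 leftward: 3 /e/ → [+RTR]; 2 /ḍ/ is itself a trigger — this domain ends here.
Targets with no active source: positions 5 7 stay [-emphatic].

2 3 4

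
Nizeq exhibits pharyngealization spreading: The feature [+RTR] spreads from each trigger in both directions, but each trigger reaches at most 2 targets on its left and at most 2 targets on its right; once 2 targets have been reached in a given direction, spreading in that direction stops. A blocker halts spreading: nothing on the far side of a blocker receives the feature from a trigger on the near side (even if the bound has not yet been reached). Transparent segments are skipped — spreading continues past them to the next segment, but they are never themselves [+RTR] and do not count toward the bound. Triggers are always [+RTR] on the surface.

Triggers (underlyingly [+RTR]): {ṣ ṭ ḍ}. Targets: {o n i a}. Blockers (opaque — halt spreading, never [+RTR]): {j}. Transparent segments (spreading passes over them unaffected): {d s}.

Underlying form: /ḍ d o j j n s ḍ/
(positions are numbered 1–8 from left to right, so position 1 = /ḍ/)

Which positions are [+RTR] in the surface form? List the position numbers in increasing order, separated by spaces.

1 3 6 8

From /ḍ/ at 1 rightward: 2 /d/ transparent; 3 /o/ → [+RTR]; 4 /j/ blocks.
From /ḍ/ at 1 leftward: word edge.
From /ḍ/ at 8 rightward: word edge.
From /ḍ/ at 8 leftward: 7 /s/ transparent; 6 /n/ → [+RTR]; 5 /j/ blocks.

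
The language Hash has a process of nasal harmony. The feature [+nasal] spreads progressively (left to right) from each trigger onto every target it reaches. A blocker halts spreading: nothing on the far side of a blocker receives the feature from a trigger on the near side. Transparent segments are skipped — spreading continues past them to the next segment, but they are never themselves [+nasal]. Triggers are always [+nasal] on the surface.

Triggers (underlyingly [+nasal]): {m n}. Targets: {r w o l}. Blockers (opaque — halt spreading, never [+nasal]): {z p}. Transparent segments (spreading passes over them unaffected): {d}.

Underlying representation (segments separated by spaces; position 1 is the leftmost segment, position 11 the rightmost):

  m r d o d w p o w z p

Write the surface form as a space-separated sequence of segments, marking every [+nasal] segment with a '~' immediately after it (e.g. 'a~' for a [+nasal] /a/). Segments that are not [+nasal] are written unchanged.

From /m/ at 1 rightward: 2 /r/ → [+nasal]; 3 /d/ transparent; 4 /o/ → [+nasal]; 5 /d/ transparent; 6 /w/ → [+nasal]; 7 /p/ blocks.
Targets with no active source: positions 8 9 stay [-nasal].
[+nasal] positions on the surface: 1 2 4 6.

m~ r~ d o~ d w~ p o w z p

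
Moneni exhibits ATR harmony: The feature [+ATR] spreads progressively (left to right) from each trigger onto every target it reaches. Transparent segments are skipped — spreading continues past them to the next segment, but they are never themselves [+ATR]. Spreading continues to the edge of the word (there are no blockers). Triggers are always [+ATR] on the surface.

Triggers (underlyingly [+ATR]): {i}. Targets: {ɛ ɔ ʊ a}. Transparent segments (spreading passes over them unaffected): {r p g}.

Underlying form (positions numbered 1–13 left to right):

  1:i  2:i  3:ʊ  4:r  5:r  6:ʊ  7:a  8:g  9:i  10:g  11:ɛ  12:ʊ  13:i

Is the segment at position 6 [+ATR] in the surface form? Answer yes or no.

yes

From /i/ at 1 rightward: 2 /i/ is itself a trigger — this domain ends here.
From /i/ at 2 rightward: 3 /ʊ/ → [+ATR]; 4 /r/ transparent; 5 /r/ transparent; 6 /ʊ/ → [+ATR]; 7 /a/ → [+ATR]; 8 /g/ transparent; 9 /i/ is itself a trigger — this domain ends here.
From /i/ at 9 rightward: 10 /g/ transparent; 11 /ɛ/ → [+ATR]; 12 /ʊ/ → [+ATR]; 13 /i/ is itself a trigger — this domain ends here.
From /i/ at 13 rightward: word edge.
[+ATR] positions on the surface: 1 2 3 6 7 9 11 12 13.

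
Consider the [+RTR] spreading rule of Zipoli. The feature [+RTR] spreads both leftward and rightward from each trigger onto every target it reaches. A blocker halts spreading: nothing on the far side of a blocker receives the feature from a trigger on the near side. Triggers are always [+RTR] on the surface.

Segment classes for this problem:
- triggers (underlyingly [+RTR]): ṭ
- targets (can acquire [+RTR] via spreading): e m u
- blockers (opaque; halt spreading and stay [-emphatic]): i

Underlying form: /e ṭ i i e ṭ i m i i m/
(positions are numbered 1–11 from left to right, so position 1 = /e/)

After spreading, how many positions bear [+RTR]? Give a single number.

4

From /ṭ/ at 2 rightward: 3 /i/ blocks.
From /ṭ/ at 2 leftward: 1 /e/ → [+RTR]; word edge.
From /ṭ/ at 6 rightward: 7 /i/ blocks.
From /ṭ/ at 6 leftward: 5 /e/ → [+RTR]; 4 /i/ blocks.
Targets with no active source: positions 8 11 stay [-emphatic].
[+RTR] positions on the surface: 1 2 5 6.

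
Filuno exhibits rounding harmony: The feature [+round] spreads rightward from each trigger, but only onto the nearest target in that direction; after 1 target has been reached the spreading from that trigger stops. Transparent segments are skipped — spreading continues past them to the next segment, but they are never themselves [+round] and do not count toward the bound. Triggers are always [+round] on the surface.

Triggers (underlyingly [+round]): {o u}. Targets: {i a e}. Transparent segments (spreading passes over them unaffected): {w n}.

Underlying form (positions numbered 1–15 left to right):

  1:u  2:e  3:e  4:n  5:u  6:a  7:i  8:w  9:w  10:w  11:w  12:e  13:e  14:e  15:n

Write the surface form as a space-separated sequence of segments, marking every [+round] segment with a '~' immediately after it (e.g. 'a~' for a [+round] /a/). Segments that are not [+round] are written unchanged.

u~ e~ e n u~ a~ i w w w w e e e n

From /u/ at 1 rightward: 2 /e/ → [+round]; bound reached.
From /u/ at 5 rightward: 6 /a/ → [+round]; bound reached.
Targets with no active source: positions 3 7 12 13 14 stay [-round].
[+round] positions on the surface: 1 2 5 6.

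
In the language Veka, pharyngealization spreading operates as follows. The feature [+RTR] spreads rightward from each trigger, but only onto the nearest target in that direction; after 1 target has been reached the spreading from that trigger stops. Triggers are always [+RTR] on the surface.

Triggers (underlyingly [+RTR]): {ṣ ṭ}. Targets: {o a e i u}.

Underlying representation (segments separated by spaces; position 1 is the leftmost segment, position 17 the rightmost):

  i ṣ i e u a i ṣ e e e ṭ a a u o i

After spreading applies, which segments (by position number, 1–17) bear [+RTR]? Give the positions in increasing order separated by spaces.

2 3 8 9 12 13

From /ṣ/ at 2 rightward: 3 /i/ → [+RTR]; bound reached.
From /ṣ/ at 8 rightward: 9 /e/ → [+RTR]; bound reached.
From /ṭ/ at 12 rightward: 13 /a/ → [+RTR]; bound reached.
Targets with no active source: positions 1 4 5 6 7 10 11 14 15 16 17 stay [-emphatic].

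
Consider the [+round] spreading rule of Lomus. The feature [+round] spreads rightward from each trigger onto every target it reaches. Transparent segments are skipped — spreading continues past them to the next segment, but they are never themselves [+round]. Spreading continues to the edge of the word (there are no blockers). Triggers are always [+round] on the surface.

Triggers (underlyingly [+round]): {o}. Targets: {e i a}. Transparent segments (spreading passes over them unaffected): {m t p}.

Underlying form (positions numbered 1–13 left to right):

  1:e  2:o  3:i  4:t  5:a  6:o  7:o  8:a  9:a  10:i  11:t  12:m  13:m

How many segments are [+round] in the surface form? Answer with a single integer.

8

From /o/ at 2 rightward: 3 /i/ → [+round]; 4 /t/ transparent; 5 /a/ → [+round]; 6 /o/ is itself a trigger — this domain ends here.
From /o/ at 6 rightward: 7 /o/ is itself a trigger — this domain ends here.
From /o/ at 7 rightward: 8 /a/ → [+round]; 9 /a/ → [+round]; 10 /i/ → [+round]; 11 /t/ transparent; 12 /m/ transparent; 13 /m/ transparent; word edge.
Target with no active source: position 1 stays [-round].
[+round] positions on the surface: 2 3 5 6 7 8 9 10.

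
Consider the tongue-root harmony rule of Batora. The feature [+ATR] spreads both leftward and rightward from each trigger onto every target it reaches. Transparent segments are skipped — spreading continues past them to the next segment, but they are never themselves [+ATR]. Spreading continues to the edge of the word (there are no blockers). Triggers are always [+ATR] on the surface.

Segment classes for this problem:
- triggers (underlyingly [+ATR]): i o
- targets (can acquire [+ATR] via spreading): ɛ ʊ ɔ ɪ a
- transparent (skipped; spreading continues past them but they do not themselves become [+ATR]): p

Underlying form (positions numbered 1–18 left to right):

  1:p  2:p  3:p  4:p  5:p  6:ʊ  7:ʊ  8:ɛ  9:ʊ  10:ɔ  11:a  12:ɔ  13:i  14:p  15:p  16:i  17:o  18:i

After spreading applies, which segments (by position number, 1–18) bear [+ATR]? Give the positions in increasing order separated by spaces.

From /i/ at 13 rightward: 14 /p/ transparent; 15 /p/ transparent; 16 /i/ is itself a trigger — this domain ends here.
From /i/ at 13 leftward: 12 /ɔ/ → [+ATR]; 11 /a/ → [+ATR]; 10 /ɔ/ → [+ATR]; 9 /ʊ/ → [+ATR]; 8 /ɛ/ → [+ATR]; 7 /ʊ/ → [+ATR]; 6 /ʊ/ → [+ATR]; 5 /p/ transparent; 4 /p/ transparent; 3 /p/ transparent; 2 /p/ transparent; 1 /p/ transparent; word edge.
From /i/ at 16 rightward: 17 /o/ is itself a trigger — this domain ends here.
From /i/ at 16 leftward: 15 /p/ transparent; 14 /p/ transparent; 13 /i/ is itself a trigger — this domain ends here.
From /o/ at 17 rightward: 18 /i/ is itself a trigger — this domain ends here.
From /o/ at 17 leftward: 16 /i/ is itself a trigger — this domain ends here.
From /i/ at 18 rightward: word edge.
From /i/ at 18 leftward: 17 /o/ is itself a trigger — this domain ends here.

6 7 8 9 10 11 12 13 16 17 18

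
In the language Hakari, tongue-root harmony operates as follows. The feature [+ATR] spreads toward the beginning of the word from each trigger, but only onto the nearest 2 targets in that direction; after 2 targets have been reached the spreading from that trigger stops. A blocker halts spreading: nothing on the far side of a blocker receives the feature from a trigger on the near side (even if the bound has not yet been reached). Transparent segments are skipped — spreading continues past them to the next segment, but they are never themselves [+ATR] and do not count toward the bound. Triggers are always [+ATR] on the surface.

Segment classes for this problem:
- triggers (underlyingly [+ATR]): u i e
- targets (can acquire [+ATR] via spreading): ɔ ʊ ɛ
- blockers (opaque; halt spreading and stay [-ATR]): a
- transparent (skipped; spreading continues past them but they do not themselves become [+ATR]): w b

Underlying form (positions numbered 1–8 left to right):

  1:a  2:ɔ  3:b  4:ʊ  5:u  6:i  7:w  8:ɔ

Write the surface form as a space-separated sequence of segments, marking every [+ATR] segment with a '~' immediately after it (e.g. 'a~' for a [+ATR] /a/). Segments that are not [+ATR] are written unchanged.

From /u/ at 5 leftward: 4 /ʊ/ → [+ATR]; 3 /b/ transparent; 2 /ɔ/ → [+ATR]; bound reached.
From /i/ at 6 leftward: 5 /u/ is itself a trigger — this domain ends here.
Target with no active source: position 8 stays [-ATR].
[+ATR] positions on the surface: 2 4 5 6.

a ɔ~ b ʊ~ u~ i~ w ɔ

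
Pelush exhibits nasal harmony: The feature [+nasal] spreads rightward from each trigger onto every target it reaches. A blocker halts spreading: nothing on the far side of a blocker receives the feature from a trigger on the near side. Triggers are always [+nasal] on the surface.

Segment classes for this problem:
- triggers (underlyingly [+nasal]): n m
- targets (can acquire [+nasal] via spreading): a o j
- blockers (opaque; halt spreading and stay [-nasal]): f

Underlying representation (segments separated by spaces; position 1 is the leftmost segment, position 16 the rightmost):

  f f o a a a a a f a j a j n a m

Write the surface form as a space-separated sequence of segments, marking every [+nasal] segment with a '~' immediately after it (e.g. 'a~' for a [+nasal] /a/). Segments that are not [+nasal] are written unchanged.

f f o a a a a a f a j a j n~ a~ m~

From /n/ at 14 rightward: 15 /a/ → [+nasal]; 16 /m/ is itself a trigger — this domain ends here.
From /m/ at 16 rightward: word edge.
Targets with no active source: positions 3 4 5 6 7 8 10 11 12 13 stay [-nasal].
[+nasal] positions on the surface: 14 15 16.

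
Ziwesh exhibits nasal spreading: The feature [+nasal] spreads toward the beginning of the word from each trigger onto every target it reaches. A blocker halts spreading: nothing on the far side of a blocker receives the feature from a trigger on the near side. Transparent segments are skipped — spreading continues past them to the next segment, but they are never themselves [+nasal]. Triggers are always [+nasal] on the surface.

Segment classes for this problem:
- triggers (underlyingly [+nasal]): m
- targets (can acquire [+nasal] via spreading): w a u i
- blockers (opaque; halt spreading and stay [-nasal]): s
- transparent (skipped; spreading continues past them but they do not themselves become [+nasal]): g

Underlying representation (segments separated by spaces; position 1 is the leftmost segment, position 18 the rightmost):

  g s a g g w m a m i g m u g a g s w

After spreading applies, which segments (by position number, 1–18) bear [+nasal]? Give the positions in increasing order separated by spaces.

3 6 7 8 9 10 12

From /m/ at 7 leftward: 6 /w/ → [+nasal]; 5 /g/ transparent; 4 /g/ transparent; 3 /a/ → [+nasal]; 2 /s/ blocks.
From /m/ at 9 leftward: 8 /a/ → [+nasal]; 7 /m/ is itself a trigger — this domain ends here.
From /m/ at 12 leftward: 11 /g/ transparent; 10 /i/ → [+nasal]; 9 /m/ is itself a trigger — this domain ends here.
Targets with no active source: positions 13 15 18 stay [-nasal].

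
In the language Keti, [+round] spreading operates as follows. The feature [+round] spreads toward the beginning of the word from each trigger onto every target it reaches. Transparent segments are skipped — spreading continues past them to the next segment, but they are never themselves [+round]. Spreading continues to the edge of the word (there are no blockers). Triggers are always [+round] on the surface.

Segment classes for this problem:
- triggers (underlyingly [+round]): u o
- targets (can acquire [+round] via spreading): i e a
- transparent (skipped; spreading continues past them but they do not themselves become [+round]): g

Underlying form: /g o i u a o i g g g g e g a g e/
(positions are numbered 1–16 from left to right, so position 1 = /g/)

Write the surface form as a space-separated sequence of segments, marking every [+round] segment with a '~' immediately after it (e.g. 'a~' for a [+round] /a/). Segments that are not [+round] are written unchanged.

g o~ i~ u~ a~ o~ i g g g g e g a g e

From /o/ at 2 leftward: 1 /g/ transparent; word edge.
From /u/ at 4 leftward: 3 /i/ → [+round]; 2 /o/ is itself a trigger — this domain ends here.
From /o/ at 6 leftward: 5 /a/ → [+round]; 4 /u/ is itself a trigger — this domain ends here.
Targets with no active source: positions 7 12 14 16 stay [-round].
[+round] positions on the surface: 2 3 4 5 6.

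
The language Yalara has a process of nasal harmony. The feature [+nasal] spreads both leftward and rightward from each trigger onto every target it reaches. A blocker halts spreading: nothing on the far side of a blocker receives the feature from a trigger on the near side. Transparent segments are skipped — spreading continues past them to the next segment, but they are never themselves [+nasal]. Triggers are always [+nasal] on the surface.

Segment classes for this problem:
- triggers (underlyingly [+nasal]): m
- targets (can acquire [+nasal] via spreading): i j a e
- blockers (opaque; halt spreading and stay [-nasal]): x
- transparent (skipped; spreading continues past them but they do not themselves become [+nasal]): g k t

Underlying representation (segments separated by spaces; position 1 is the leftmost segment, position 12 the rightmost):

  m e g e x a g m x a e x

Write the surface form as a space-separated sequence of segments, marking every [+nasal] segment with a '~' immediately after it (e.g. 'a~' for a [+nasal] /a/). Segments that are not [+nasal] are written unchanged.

m~ e~ g e~ x a~ g m~ x a e x

From /m/ at 1 rightward: 2 /e/ → [+nasal]; 3 /g/ transparent; 4 /e/ → [+nasal]; 5 /x/ blocks.
From /m/ at 1 leftward: word edge.
From /m/ at 8 rightward: 9 /x/ blocks.
From /m/ at 8 leftward: 7 /g/ transparent; 6 /a/ → [+nasal]; 5 /x/ blocks.
Targets with no active source: positions 10 11 stay [-nasal].
[+nasal] positions on the surface: 1 2 4 6 8.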